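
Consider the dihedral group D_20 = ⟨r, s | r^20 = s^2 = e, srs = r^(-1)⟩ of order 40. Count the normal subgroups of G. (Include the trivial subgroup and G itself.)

G has 48 subgroups. Checking conjugation-invariance by order — order 1: 1/1 normal; order 2: 1/21 normal; order 4: 1/11 normal; order 5: 1/1 normal; order 8: 0/5 normal; order 10: 1/5 normal; order 20: 3/3 normal; order 40: 1/1 normal.
Total normal subgroups: 9.

9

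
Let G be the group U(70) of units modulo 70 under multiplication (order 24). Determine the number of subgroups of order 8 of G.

1

|G| = 24 and 8 | 24, so subgroups of order 8 are possible by Lagrange.
The subgroups of order 8 are: {1, 13, 27, 29, 41, 43, 57, 69}.
So G has 1 subgroup of order 8.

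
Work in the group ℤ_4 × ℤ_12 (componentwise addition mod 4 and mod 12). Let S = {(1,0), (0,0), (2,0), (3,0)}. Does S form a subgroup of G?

Yes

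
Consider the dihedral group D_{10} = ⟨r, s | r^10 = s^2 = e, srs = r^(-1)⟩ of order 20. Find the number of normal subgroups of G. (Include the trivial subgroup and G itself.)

G has 22 subgroups. Checking conjugation-invariance by order — order 1: 1/1 normal; order 2: 1/11 normal; order 4: 0/5 normal; order 5: 1/1 normal; order 10: 3/3 normal; order 20: 1/1 normal.
Total normal subgroups: 7.

7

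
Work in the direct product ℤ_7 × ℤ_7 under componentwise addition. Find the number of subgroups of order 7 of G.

8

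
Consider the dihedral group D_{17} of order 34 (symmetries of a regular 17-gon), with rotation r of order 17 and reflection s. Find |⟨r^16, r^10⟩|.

|⟨r^16⟩| = 17 and |⟨r^10⟩| = 17, so |H| is a multiple of lcm(17, 17) = 17 and divides |G| = 34.
Closing under the operation: H = {e, r, r^2, r^3, r^4, r^5, r^6, r^7, r^8, r^9, r^10, r^11, r^12, r^13, r^14, r^15, r^16}, so |H| = 17.

17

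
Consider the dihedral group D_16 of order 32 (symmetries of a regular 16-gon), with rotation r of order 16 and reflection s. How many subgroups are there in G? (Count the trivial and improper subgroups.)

|G| = 32, so by Lagrange every subgroup order divides 32. Divisors: 1, 2, 4, 8, 16, 32.
Subgroups by order — order 1: 1; order 2: 17; order 4: 9; order 8: 5; order 16: 3; order 32: 1.
Total: 1 + 17 + 9 + 5 + 3 + 1 = 36.

36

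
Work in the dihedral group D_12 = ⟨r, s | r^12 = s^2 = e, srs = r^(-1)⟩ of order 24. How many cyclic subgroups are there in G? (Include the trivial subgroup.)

Each element a generates a cyclic subgroup ⟨a⟩; distinct elements may generate the same one (a cyclic group of order d has φ(d) generators).
Cyclic subgroups by order — order 1: 1; order 2: 13; order 3: 1; order 4: 1; order 6: 1; order 12: 1.
Total: 18.

18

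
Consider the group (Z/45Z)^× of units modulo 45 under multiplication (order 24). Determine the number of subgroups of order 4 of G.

3

|G| = 24 and 4 | 24, so subgroups of order 4 are possible by Lagrange.
The subgroups of order 4 are: {1, 8, 17, 19}; {1, 19, 26, 44}; {1, 19, 28, 37}.
So G has 3 subgroups of order 4.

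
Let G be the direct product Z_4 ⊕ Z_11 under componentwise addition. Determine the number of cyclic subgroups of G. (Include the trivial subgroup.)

6

A cyclic subgroup of order d is generated by each of its φ(d) elements of order d, so the cyclic subgroups of order d number (#elements of order d)/φ(d).
Cyclic subgroups by order — order 1: 1; order 2: 1; order 4: 1; order 11: 1; order 22: 1; order 44: 1.
Total: 6.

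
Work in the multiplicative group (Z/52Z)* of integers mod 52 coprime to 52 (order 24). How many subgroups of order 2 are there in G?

|G| = 24 and 2 | 24, so subgroups of order 2 are possible by Lagrange.
The subgroups of order 2 are: {1, 25}; {1, 27}; {1, 51}.
So G has 3 subgroups of order 2.

3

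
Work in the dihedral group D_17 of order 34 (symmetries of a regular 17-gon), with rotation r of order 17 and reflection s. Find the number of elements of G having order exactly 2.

17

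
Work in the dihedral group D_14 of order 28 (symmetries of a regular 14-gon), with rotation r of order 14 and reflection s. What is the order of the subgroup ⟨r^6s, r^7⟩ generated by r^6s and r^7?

|⟨r^6s⟩| = 2 and |⟨r^7⟩| = 2, so |H| is a multiple of lcm(2, 2) = 2 and divides |G| = 28.
Closing under the operation: H = {e, r^7, r^6s, r^13s}, so |H| = 4.

4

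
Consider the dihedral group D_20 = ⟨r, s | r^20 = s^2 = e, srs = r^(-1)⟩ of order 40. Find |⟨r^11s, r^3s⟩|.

|⟨r^11s⟩| = 2 and |⟨r^3s⟩| = 2, so |H| is a multiple of lcm(2, 2) = 2 and divides |G| = 40.
Closing under the operation: H = {e, r^4, r^8, r^12, r^16, r^3s, r^7s, r^11s, r^15s, r^19s}, so |H| = 10.

10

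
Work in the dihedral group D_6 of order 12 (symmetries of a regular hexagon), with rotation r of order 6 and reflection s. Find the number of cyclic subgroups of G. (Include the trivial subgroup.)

Each element a generates a cyclic subgroup ⟨a⟩; distinct elements may generate the same one (a cyclic group of order d has φ(d) generators).
Cyclic subgroups by order — order 1: 1; order 2: 7; order 3: 1; order 6: 1.
Total: 10.

10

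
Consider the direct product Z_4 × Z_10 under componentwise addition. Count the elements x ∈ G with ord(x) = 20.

An element (a,b) has order lcm(ord(a), ord(b)); count pairs with lcm equal to 20.
Enumerating gives 16 such elements.

16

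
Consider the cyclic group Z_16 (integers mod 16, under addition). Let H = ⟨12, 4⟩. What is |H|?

|⟨12⟩| = 4 and |⟨4⟩| = 4, so |H| is a multiple of lcm(4, 4) = 4 and divides |G| = 16.
Closing under the operation: H = {0, 4, 8, 12}, so |H| = 4.

4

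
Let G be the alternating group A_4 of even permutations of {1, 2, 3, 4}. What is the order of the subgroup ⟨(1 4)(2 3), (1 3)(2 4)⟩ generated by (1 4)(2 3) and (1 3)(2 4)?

4

|⟨(1 4)(2 3)⟩| = 2 and |⟨(1 3)(2 4)⟩| = 2, so |H| is a multiple of lcm(2, 2) = 2 and divides |G| = 12.
Closing under the operation: H = {e, (1 2)(3 4), (1 3)(2 4), (1 4)(2 3)}, so |H| = 4.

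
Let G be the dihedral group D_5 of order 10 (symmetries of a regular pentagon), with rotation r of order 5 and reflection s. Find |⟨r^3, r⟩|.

|⟨r^3⟩| = 5 and |⟨r⟩| = 5, so |H| is a multiple of lcm(5, 5) = 5 and divides |G| = 10.
Closing under the operation: H = {e, r, r^2, r^3, r^4}, so |H| = 5.

5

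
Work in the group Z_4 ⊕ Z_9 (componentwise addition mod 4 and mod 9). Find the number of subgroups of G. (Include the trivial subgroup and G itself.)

|G| = 36, so by Lagrange every subgroup order divides 36. Divisors: 1, 2, 3, 4, 6, 9, 12, 18, 36.
Subgroups by order — order 1: 1; order 2: 1; order 3: 1; order 4: 1; order 6: 1; order 9: 1; order 12: 1; order 18: 1; order 36: 1.
Total: 1 + 1 + 1 + 1 + 1 + 1 + 1 + 1 + 1 = 9.

9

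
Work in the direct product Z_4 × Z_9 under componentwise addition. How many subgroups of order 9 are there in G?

|G| = 36 and 9 | 36, so subgroups of order 9 are possible by Lagrange.
The subgroups of order 9 are: {(0,0), (0,1), (0,2), (0,3), (0,4), (0,5), (0,6), (0,7), (0,8)}.
So G has 1 subgroup of order 9.

1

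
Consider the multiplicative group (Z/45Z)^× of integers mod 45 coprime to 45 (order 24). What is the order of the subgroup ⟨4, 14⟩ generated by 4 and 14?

|⟨4⟩| = 6 and |⟨14⟩| = 6, so |H| is a multiple of lcm(6, 6) = 6 and divides |G| = 24.
Closing under the operation: H = {1, 4, 11, 14, 16, 19, 26, 29, 31, 34, 41, 44}, so |H| = 12.

12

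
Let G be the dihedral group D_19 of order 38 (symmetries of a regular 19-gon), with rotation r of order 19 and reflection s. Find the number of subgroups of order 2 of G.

19

|G| = 38 and 2 | 38, so subgroups of order 2 are possible by Lagrange.
The subgroups of order 2 are: {e, r^10s}; {e, r^11s}; {e, r^12s}; {e, r^13s}; … (19 in all).
So G has 19 subgroups of order 2.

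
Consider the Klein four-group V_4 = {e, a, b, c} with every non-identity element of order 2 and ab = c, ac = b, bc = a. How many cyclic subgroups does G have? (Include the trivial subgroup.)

A cyclic subgroup of order d is generated by each of its φ(d) elements of order d, so the cyclic subgroups of order d number (#elements of order d)/φ(d).
Cyclic subgroups by order — order 1: 1; order 2: 3.
Total: 4.

4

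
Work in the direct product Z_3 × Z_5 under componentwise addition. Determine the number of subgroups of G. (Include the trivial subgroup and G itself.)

|G| = 15, so by Lagrange every subgroup order divides 15. Divisors: 1, 3, 5, 15.
Subgroups by order — order 1: 1; order 3: 1; order 5: 1; order 15: 1.
Total: 1 + 1 + 1 + 1 = 4.

4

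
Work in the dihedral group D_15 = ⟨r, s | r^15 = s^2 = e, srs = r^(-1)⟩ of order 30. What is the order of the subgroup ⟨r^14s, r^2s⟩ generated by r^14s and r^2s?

10

|⟨r^14s⟩| = 2 and |⟨r^2s⟩| = 2, so |H| is a multiple of lcm(2, 2) = 2 and divides |G| = 30.
Closing under the operation: H = {e, r^3, r^6, r^9, r^12, r^2s, r^5s, r^8s, r^11s, r^14s}, so |H| = 10.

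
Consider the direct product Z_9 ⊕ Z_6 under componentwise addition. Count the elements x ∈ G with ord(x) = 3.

8

An element (a,b) has order lcm(ord(a), ord(b)); count pairs with lcm equal to 3.
Enumerating gives 8 such elements.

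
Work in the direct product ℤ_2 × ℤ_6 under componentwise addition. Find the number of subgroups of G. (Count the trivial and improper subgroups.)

|G| = 12, so by Lagrange every subgroup order divides 12. Divisors: 1, 2, 3, 4, 6, 12.
Subgroups by order — order 1: 1; order 2: 3; order 3: 1; order 4: 1; order 6: 3; order 12: 1.
Total: 1 + 3 + 1 + 1 + 3 + 1 = 10.

10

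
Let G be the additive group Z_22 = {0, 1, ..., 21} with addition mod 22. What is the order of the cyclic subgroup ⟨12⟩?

In Z_22, the order of an element a is n/gcd(a, n).
gcd(12, 22) = 2, so |⟨12⟩| = 22/2 = 11.

11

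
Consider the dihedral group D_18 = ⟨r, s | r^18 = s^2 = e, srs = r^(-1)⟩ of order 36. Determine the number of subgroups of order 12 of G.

3

|G| = 36 and 12 | 36, so subgroups of order 12 are possible by Lagrange.
The subgroups of order 12 are: {e, r^3, r^6, r^9, r^12, r^15, rs, r^4s, r^7s, r^10s, r^13s, r^16s}; {e, r^3, r^6, r^9, r^12, r^15, r^2s, r^5s, r^8s, r^11s, r^14s, r^17s}; {e, r^3, r^6, r^9, r^12, r^15, s, r^3s, r^6s, r^9s, r^12s, r^15s}.
So G has 3 subgroups of order 12.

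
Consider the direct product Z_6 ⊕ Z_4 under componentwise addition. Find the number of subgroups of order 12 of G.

3

|G| = 24 and 12 | 24, so subgroups of order 12 are possible by Lagrange.
The subgroups of order 12 are: {(0,0), (0,1), (0,2), (0,3), (2,0), (2,1), (2,2), (2,3), (4,0), (4,1), (4,2), (4,3)}; {(0,0), (0,2), (1,0), (1,2), (2,0), (2,2), (3,0), (3,2), (4,0), (4,2), (5,0), (5,2)}; {(0,0), (0,2), (1,1), (1,3), (2,0), (2,2), (3,1), (3,3), (4,0), (4,2), (5,1), (5,3)}.
So G has 3 subgroups of order 12.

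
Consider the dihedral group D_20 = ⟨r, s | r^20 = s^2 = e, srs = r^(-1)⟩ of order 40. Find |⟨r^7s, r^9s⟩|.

20

|⟨r^7s⟩| = 2 and |⟨r^9s⟩| = 2, so |H| is a multiple of lcm(2, 2) = 2 and divides |G| = 40.
Closing under the operation: H = {e, r^2, r^4, r^6, r^8, r^10, r^12, r^14, r^16, r^18, rs, r^3s, r^5s, r^7s, r^9s, r^11s, r^13s, r^15s, r^17s, r^19s}, so |H| = 20.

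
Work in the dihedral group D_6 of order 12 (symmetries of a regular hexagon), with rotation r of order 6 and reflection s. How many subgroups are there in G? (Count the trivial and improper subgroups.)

16

|G| = 12, so by Lagrange every subgroup order divides 12. Divisors: 1, 2, 3, 4, 6, 12.
Subgroups by order — order 1: 1; order 2: 7; order 3: 1; order 4: 3; order 6: 3; order 12: 1.
Total: 1 + 7 + 1 + 3 + 3 + 1 = 16.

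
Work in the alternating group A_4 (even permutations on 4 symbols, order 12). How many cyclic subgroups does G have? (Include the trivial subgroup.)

8

Each element a generates a cyclic subgroup ⟨a⟩; distinct elements may generate the same one (a cyclic group of order d has φ(d) generators).
Cyclic subgroups by order — order 1: 1; order 2: 3; order 3: 4.
Total: 8.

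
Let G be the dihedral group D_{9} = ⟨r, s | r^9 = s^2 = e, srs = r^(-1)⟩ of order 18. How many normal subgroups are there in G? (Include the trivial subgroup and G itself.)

4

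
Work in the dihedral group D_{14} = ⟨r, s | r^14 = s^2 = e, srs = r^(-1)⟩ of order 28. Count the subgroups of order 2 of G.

15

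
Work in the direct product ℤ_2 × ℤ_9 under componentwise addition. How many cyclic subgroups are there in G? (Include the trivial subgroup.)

Group the elements of G by the cyclic subgroup they generate; each cyclic subgroup of order d accounts for φ(d) elements.
Cyclic subgroups by order — order 1: 1; order 2: 1; order 3: 1; order 6: 1; order 9: 1; order 18: 1.
Total: 6.

6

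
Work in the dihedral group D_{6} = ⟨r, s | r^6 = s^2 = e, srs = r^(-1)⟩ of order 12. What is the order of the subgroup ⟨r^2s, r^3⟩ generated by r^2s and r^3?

|⟨r^2s⟩| = 2 and |⟨r^3⟩| = 2, so |H| is a multiple of lcm(2, 2) = 2 and divides |G| = 12.
Closing under the operation: H = {e, r^3, r^2s, r^5s}, so |H| = 4.

4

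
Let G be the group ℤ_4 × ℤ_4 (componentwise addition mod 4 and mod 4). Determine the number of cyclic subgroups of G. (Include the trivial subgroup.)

10

A cyclic subgroup of order d is generated by each of its φ(d) elements of order d, so the cyclic subgroups of order d number (#elements of order d)/φ(d).
Cyclic subgroups by order — order 1: 1; order 2: 3; order 4: 6.
Total: 10.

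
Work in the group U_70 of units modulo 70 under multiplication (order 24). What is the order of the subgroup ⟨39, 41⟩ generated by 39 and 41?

12

|⟨39⟩| = 6 and |⟨41⟩| = 2, so |H| is a multiple of lcm(6, 2) = 6 and divides |G| = 24.
Closing under the operation: H = {1, 9, 11, 19, 29, 31, 39, 41, 51, 59, 61, 69}, so |H| = 12.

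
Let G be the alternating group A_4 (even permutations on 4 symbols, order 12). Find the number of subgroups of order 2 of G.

|G| = 12 and 2 | 12, so subgroups of order 2 are possible by Lagrange.
The subgroups of order 2 are: {e, (1 2)(3 4)}; {e, (1 3)(2 4)}; {e, (1 4)(2 3)}.
So G has 3 subgroups of order 2.

3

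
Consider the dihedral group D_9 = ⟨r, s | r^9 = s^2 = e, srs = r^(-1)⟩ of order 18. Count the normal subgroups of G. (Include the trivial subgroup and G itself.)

G has 16 subgroups. Checking conjugation-invariance by order — order 1: 1/1 normal; order 2: 0/9 normal; order 3: 1/1 normal; order 6: 0/3 normal; order 9: 1/1 normal; order 18: 1/1 normal.
Total normal subgroups: 4.

4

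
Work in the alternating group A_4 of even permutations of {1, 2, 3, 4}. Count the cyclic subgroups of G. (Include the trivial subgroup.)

8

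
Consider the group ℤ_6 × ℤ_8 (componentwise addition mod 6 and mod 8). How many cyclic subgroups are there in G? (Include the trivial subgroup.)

Each element a generates a cyclic subgroup ⟨a⟩; distinct elements may generate the same one (a cyclic group of order d has φ(d) generators).
Cyclic subgroups by order — order 1: 1; order 2: 3; order 3: 1; order 4: 2; order 6: 3; order 8: 2; order 12: 2; order 24: 2.
Total: 16.

16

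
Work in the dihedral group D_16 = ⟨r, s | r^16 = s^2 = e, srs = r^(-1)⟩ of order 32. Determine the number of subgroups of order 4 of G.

|G| = 32 and 4 | 32, so subgroups of order 4 are possible by Lagrange.
The subgroups of order 4 are: {e, r^8, r^2s, r^10s}; {e, r^8, r^3s, r^11s}; {e, r^4, r^8, r^12}; {e, r^8, r^4s, r^12s}; … (9 in all).
So G has 9 subgroups of order 4.

9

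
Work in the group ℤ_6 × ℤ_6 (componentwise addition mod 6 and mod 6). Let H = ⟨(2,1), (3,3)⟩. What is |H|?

12

|⟨(2,1)⟩| = 6 and |⟨(3,3)⟩| = 2, so |H| is a multiple of lcm(6, 2) = 6 and divides |G| = 36.
Closing under the operation: H = {(0,0), (0,3), (1,2), (1,5), (2,1), (2,4), (3,0), (3,3), (4,2), (4,5), (5,1), (5,4)}, so |H| = 12.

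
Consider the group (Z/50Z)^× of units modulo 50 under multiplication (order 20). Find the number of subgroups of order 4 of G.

1

|G| = 20 and 4 | 20, so subgroups of order 4 are possible by Lagrange.
The subgroups of order 4 are: {1, 7, 43, 49}.
So G has 1 subgroup of order 4.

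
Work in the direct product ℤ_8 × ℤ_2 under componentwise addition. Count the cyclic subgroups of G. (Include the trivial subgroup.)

A cyclic subgroup of order d is generated by each of its φ(d) elements of order d, so the cyclic subgroups of order d number (#elements of order d)/φ(d).
Cyclic subgroups by order — order 1: 1; order 2: 3; order 4: 2; order 8: 2.
Total: 8.

8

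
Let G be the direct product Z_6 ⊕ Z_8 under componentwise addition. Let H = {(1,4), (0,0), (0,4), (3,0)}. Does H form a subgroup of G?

No

(1,4) ∈ H but its inverse (5,4) ∉ H, so H is not a subgroup.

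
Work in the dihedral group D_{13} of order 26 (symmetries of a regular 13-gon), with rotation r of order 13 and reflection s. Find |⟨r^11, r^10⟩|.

|⟨r^11⟩| = 13 and |⟨r^10⟩| = 13, so |H| is a multiple of lcm(13, 13) = 13 and divides |G| = 26.
Closing under the operation: H = {e, r, r^2, r^3, r^4, r^5, r^6, r^7, r^8, r^9, r^10, r^11, r^12}, so |H| = 13.

13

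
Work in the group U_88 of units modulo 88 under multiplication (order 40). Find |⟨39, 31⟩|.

20

|⟨39⟩| = 10 and |⟨31⟩| = 10, so |H| is a multiple of lcm(10, 10) = 10 and divides |G| = 40.
Closing under the operation: H = {1, 7, 9, 15, 17, 23, 25, 31, 39, 41, 47, 49, 57, 63, 65, 71, 73, 79, 81, 87}, so |H| = 20.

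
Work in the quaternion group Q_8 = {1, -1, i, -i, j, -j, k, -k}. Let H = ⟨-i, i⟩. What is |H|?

4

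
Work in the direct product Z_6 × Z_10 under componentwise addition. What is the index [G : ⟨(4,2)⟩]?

4

|⟨(4,2)⟩| = 15 and |G| = 60.
By Lagrange, [G : H] = |G|/|H| = 60/15 = 4.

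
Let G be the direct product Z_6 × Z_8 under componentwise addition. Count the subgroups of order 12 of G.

3

|G| = 48 and 12 | 48, so subgroups of order 12 are possible by Lagrange.
The subgroups of order 12 are: {(0,0), (0,2), (0,4), (0,6), (2,0), (2,2), (2,4), (2,6), (4,0), (4,2), (4,4), (4,6)}; {(0,0), (0,4), (1,0), (1,4), (2,0), (2,4), (3,0), (3,4), (4,0), (4,4), (5,0), (5,4)}; {(0,0), (0,4), (1,2), (1,6), (2,0), (2,4), (3,2), (3,6), (4,0), (4,4), (5,2), (5,6)}.
So G has 3 subgroups of order 12.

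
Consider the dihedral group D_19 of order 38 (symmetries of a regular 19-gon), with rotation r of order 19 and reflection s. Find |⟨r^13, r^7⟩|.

|⟨r^13⟩| = 19 and |⟨r^7⟩| = 19, so |H| is a multiple of lcm(19, 19) = 19 and divides |G| = 38.
Closing under the operation: H = {e, r, r^2, r^3, r^4, r^5, r^6, r^7, r^8, r^9, r^10, r^11, r^12, r^13, r^14, r^15, r^16, r^17, r^18}, so |H| = 19.

19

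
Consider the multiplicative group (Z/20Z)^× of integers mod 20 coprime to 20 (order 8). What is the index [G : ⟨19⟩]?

|⟨19⟩| = 2 and |G| = 8.
By Lagrange, [G : H] = |G|/|H| = 8/2 = 4.

4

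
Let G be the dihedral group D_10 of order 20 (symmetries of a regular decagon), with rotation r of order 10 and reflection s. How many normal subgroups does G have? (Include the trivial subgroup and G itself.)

G has 22 subgroups. Checking conjugation-invariance by order — order 1: 1/1 normal; order 2: 1/11 normal; order 4: 0/5 normal; order 5: 1/1 normal; order 10: 3/3 normal; order 20: 1/1 normal.
Total normal subgroups: 7.

7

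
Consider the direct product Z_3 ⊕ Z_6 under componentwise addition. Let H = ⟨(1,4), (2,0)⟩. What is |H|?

|⟨(1,4)⟩| = 3 and |⟨(2,0)⟩| = 3, so |H| is a multiple of lcm(3, 3) = 3 and divides |G| = 18.
Closing under the operation: H = {(0,0), (0,2), (0,4), (1,0), (1,2), (1,4), (2,0), (2,2), (2,4)}, so |H| = 9.

9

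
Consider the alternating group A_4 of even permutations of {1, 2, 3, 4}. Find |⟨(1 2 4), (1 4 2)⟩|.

|⟨(1 2 4)⟩| = 3 and |⟨(1 4 2)⟩| = 3, so |H| is a multiple of lcm(3, 3) = 3 and divides |G| = 12.
Closing under the operation: H = {e, (1 2 4), (1 4 2)}, so |H| = 3.

3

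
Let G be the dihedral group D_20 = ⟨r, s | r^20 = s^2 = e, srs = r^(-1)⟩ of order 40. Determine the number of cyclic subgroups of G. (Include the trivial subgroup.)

Group the elements of G by the cyclic subgroup they generate; each cyclic subgroup of order d accounts for φ(d) elements.
Cyclic subgroups by order — order 1: 1; order 2: 21; order 4: 1; order 5: 1; order 10: 1; order 20: 1.
Total: 26.

26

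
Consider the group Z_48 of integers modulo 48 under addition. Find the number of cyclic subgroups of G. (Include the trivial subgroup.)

10

A cyclic subgroup of order d is generated by each of its φ(d) elements of order d, so the cyclic subgroups of order d number (#elements of order d)/φ(d).
Cyclic subgroups by order — order 1: 1; order 2: 1; order 3: 1; order 4: 1; order 6: 1; order 8: 1; order 12: 1; order 16: 1; order 24: 1; order 48: 1.
Total: 10.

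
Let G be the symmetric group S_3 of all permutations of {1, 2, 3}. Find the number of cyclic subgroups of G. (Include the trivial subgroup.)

Each element a generates a cyclic subgroup ⟨a⟩; distinct elements may generate the same one (a cyclic group of order d has φ(d) generators).
Cyclic subgroups by order — order 1: 1; order 2: 3; order 3: 1.
Total: 5.

5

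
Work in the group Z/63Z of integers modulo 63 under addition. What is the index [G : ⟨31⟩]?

1

|⟨31⟩| = 63 and |G| = 63.
By Lagrange, [G : H] = |G|/|H| = 63/63 = 1.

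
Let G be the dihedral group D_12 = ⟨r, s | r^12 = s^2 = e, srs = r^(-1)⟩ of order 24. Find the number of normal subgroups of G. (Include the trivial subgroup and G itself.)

G has 34 subgroups. Checking conjugation-invariance by order — order 1: 1/1 normal; order 2: 1/13 normal; order 3: 1/1 normal; order 4: 1/7 normal; order 6: 1/5 normal; order 8: 0/3 normal; order 12: 3/3 normal; order 24: 1/1 normal.
Total normal subgroups: 9.

9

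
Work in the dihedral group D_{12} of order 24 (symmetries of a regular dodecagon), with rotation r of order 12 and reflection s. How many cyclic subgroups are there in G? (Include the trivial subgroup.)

18

Group the elements of G by the cyclic subgroup they generate; each cyclic subgroup of order d accounts for φ(d) elements.
Cyclic subgroups by order — order 1: 1; order 2: 13; order 3: 1; order 4: 1; order 6: 1; order 12: 1.
Total: 18.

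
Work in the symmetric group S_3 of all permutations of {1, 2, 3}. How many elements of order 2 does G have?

The elements of order 2 are: (2 3), (1 2), (1 3).
That's 3.

3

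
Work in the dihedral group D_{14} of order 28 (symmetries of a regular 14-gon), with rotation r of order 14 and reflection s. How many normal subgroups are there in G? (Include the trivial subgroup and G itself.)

7

G has 28 subgroups. Checking conjugation-invariance by order — order 1: 1/1 normal; order 2: 1/15 normal; order 4: 0/7 normal; order 7: 1/1 normal; order 14: 3/3 normal; order 28: 1/1 normal.
Total normal subgroups: 7.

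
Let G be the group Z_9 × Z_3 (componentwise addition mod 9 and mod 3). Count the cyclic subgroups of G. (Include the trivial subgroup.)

Group the elements of G by the cyclic subgroup they generate; each cyclic subgroup of order d accounts for φ(d) elements.
Cyclic subgroups by order — order 1: 1; order 3: 4; order 9: 3.
Total: 8.

8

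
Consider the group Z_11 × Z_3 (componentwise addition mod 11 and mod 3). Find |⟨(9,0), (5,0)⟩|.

11

|⟨(9,0)⟩| = 11 and |⟨(5,0)⟩| = 11, so |H| is a multiple of lcm(11, 11) = 11 and divides |G| = 33.
Closing under the operation: H = {(0,0), (1,0), (2,0), (3,0), (4,0), (5,0), (6,0), (7,0), (8,0), (9,0), (10,0)}, so |H| = 11.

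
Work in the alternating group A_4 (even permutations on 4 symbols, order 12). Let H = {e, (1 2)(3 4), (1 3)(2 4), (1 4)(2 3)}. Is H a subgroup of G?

Yes

|H| = 4 divides |G| = 12, consistent with Lagrange.
H contains the identity, every element's inverse is in H, and H is closed under ∘: it is a subgroup.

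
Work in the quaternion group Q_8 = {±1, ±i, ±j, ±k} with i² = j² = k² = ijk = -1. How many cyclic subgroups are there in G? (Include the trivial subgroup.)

A cyclic subgroup of order d is generated by each of its φ(d) elements of order d, so the cyclic subgroups of order d number (#elements of order d)/φ(d).
Cyclic subgroups by order — order 1: 1; order 2: 1; order 4: 3.
Total: 5.

5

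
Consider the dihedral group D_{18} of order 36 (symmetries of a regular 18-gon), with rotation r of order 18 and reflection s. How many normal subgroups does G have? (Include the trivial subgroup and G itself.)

9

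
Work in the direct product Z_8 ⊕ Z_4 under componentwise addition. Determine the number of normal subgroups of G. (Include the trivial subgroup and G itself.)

22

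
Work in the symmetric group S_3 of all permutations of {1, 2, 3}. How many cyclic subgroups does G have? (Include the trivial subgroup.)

A cyclic subgroup of order d is generated by each of its φ(d) elements of order d, so the cyclic subgroups of order d number (#elements of order d)/φ(d).
Cyclic subgroups by order — order 1: 1; order 2: 3; order 3: 1.
Total: 5.

5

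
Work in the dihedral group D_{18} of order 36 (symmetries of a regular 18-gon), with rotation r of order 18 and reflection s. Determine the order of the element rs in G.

Computing powers of rs: the smallest k with (rs)^k = e is k = 2.

2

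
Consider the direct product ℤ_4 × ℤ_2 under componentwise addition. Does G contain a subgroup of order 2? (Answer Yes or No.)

2 | 8. A subgroup of order 2 is {(0,0), (0,1)}.

Yes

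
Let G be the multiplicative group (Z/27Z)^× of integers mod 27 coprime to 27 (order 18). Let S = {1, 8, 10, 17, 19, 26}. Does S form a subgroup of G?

Yes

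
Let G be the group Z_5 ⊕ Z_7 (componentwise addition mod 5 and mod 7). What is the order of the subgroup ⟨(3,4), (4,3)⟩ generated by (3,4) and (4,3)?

|⟨(3,4)⟩| = 35 and |⟨(4,3)⟩| = 35, so |H| is a multiple of lcm(35, 35) = 35 and divides |G| = 35.
Closing {(3,4), (4,3)} under the group operation gives all of G, so |H| = 35.

35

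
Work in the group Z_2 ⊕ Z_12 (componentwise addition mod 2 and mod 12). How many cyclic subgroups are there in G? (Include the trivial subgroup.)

12

Group the elements of G by the cyclic subgroup they generate; each cyclic subgroup of order d accounts for φ(d) elements.
Cyclic subgroups by order — order 1: 1; order 2: 3; order 3: 1; order 4: 2; order 6: 3; order 12: 2.
Total: 12.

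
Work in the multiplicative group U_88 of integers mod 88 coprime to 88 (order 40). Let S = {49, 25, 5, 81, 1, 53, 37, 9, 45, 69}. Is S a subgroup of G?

|S| = 10 divides |G| = 40, consistent with Lagrange.
S contains the identity, every element's inverse is in S, and S is closed under ·: it is a subgroup.
In fact S = ⟨5⟩.

Yes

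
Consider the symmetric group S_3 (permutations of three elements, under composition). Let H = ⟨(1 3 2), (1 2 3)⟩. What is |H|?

3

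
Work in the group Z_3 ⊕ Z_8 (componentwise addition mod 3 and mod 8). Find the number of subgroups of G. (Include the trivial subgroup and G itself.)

8

|G| = 24, so by Lagrange every subgroup order divides 24. Divisors: 1, 2, 3, 4, 6, 8, 12, 24.
Subgroups by order — order 1: 1; order 2: 1; order 3: 1; order 4: 1; order 6: 1; order 8: 1; order 12: 1; order 24: 1.
Total: 1 + 1 + 1 + 1 + 1 + 1 + 1 + 1 = 8.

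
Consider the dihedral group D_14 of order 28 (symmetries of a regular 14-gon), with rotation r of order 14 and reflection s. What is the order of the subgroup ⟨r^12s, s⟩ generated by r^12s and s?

14

|⟨r^12s⟩| = 2 and |⟨s⟩| = 2, so |H| is a multiple of lcm(2, 2) = 2 and divides |G| = 28.
Closing under the operation: H = {e, r^2, r^4, r^6, r^8, r^10, r^12, s, r^2s, r^4s, r^6s, r^8s, r^10s, r^12s}, so |H| = 14.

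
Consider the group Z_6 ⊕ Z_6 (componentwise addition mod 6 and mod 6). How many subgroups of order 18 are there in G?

|G| = 36 and 18 | 36, so subgroups of order 18 are possible by Lagrange.
The subgroups of order 18 are: {(0,0), (0,1), (0,2), (0,3), (0,4), (0,5), (2,0), (2,1), (2,2), (2,3), (2,4), (2,5), (4,0), (4,1), (4,2), (4,3), (4,4), (4,5)}; {(0,0), (0,2), (0,4), (1,0), (1,2), (1,4), (2,0), (2,2), (2,4), (3,0), (3,2), (3,4), (4,0), (4,2), (4,4), (5,0), (5,2), (5,4)}; {(0,0), (0,2), (0,4), (1,1), (1,3), (1,5), (2,0), (2,2), (2,4), (3,1), (3,3), (3,5), (4,0), (4,2), (4,4), (5,1), (5,3), (5,5)}.
So G has 3 subgroups of order 18.

3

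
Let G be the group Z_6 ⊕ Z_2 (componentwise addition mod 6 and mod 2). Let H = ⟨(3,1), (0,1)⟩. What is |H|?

4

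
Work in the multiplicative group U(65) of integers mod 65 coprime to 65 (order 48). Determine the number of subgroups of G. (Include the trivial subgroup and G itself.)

|G| = 48, so by Lagrange every subgroup order divides 48. Divisors: 1, 2, 3, 4, 6, 8, 12, 16, 24, 48.
Subgroups by order — order 1: 1; order 2: 3; order 3: 1; order 4: 7; order 6: 3; order 8: 3; order 12: 7; order 16: 1; order 24: 3; order 48: 1.
Total: 1 + 3 + 1 + 7 + 3 + 3 + 7 + 1 + 3 + 1 = 30.

30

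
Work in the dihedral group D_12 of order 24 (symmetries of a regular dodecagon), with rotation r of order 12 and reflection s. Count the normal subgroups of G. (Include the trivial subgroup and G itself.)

9

G has 34 subgroups. Checking conjugation-invariance by order — order 1: 1/1 normal; order 2: 1/13 normal; order 3: 1/1 normal; order 4: 1/7 normal; order 6: 1/5 normal; order 8: 0/3 normal; order 12: 3/3 normal; order 24: 1/1 normal.
Total normal subgroups: 9.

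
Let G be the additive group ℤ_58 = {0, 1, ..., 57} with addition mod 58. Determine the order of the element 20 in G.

29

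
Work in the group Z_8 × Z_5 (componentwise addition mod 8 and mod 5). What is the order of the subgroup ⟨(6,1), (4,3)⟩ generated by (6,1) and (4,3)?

20

|⟨(6,1)⟩| = 20 and |⟨(4,3)⟩| = 10, so |H| is a multiple of lcm(20, 10) = 20 and divides |G| = 40.
Closing under the operation: H = {(0,0), (0,1), (0,2), (0,3), (0,4), (2,0), (2,1), (2,2), (2,3), (2,4), (4,0), (4,1), (4,2), (4,3), (4,4), (6,0), (6,1), (6,2), (6,3), (6,4)}, so |H| = 20.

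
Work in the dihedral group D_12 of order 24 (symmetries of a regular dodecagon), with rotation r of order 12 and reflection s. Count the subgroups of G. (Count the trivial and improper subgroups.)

|G| = 24, so by Lagrange every subgroup order divides 24. Divisors: 1, 2, 3, 4, 6, 8, 12, 24.
Subgroups by order — order 1: 1; order 2: 13; order 3: 1; order 4: 7; order 6: 5; order 8: 3; order 12: 3; order 24: 1.
Total: 1 + 13 + 1 + 7 + 5 + 3 + 3 + 1 = 34.

34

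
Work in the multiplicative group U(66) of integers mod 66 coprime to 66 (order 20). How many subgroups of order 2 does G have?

|G| = 20 and 2 | 20, so subgroups of order 2 are possible by Lagrange.
The subgroups of order 2 are: {1, 23}; {1, 43}; {1, 65}.
So G has 3 subgroups of order 2.

3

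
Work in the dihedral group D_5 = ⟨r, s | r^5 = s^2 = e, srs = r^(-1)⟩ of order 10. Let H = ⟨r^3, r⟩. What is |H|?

5

|⟨r^3⟩| = 5 and |⟨r⟩| = 5, so |H| is a multiple of lcm(5, 5) = 5 and divides |G| = 10.
Closing under the operation: H = {e, r, r^2, r^3, r^4}, so |H| = 5.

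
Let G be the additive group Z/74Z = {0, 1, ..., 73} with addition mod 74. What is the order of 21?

74

In Z/74Z, the order of an element a is n/gcd(a, n).
gcd(21, 74) = 1, so |⟨21⟩| = 74/1 = 74.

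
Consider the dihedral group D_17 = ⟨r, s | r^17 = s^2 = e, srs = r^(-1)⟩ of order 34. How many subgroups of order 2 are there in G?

|G| = 34 and 2 | 34, so subgroups of order 2 are possible by Lagrange.
The subgroups of order 2 are: {e, r^10s}; {e, r^11s}; {e, r^12s}; {e, r^13s}; … (17 in all).
So G has 17 subgroups of order 2.

17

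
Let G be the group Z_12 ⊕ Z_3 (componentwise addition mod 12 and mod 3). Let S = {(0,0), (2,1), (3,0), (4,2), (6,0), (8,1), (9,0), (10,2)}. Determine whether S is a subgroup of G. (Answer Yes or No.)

No

|S| = 8 does not divide |G| = 36, so by Lagrange S is not a subgroup.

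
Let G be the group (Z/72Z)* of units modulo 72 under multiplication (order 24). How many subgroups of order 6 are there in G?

7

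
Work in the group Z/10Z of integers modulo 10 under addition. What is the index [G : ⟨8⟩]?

2

|⟨8⟩| = 5 and |G| = 10.
By Lagrange, [G : H] = |G|/|H| = 10/5 = 2.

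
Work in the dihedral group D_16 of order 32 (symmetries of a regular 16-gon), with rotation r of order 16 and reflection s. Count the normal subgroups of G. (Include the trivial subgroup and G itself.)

G has 36 subgroups. Checking conjugation-invariance by order — order 1: 1/1 normal; order 2: 1/17 normal; order 4: 1/9 normal; order 8: 1/5 normal; order 16: 3/3 normal; order 32: 1/1 normal.
Total normal subgroups: 8.

8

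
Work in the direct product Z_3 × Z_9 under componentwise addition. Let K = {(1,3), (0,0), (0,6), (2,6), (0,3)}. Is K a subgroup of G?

No

|K| = 5 does not divide |G| = 27, so by Lagrange K is not a subgroup.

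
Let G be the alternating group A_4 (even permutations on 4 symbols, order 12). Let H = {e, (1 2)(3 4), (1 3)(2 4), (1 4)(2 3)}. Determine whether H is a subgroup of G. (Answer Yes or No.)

|H| = 4 divides |G| = 12, consistent with Lagrange.
H contains the identity, every element's inverse is in H, and H is closed under ∘: it is a subgroup.

Yes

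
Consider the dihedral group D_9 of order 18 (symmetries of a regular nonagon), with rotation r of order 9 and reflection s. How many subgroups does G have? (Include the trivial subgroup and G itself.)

|G| = 18, so by Lagrange every subgroup order divides 18. Divisors: 1, 2, 3, 6, 9, 18.
Subgroups by order — order 1: 1; order 2: 9; order 3: 1; order 6: 3; order 9: 1; order 18: 1.
Total: 1 + 9 + 1 + 3 + 1 + 1 = 16.

16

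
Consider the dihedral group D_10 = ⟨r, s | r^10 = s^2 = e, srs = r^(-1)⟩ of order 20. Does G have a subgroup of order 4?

4 | 20. A subgroup of order 4 is {e, r^5, r^2s, r^7s}.

Yes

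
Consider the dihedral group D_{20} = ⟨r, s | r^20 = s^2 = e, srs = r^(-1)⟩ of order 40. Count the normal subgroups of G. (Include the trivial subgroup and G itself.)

9

G has 48 subgroups. Checking conjugation-invariance by order — order 1: 1/1 normal; order 2: 1/21 normal; order 4: 1/11 normal; order 5: 1/1 normal; order 8: 0/5 normal; order 10: 1/5 normal; order 20: 3/3 normal; order 40: 1/1 normal.
Total normal subgroups: 9.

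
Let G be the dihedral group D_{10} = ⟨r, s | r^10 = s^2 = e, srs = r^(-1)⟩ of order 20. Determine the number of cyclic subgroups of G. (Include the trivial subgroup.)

Group the elements of G by the cyclic subgroup they generate; each cyclic subgroup of order d accounts for φ(d) elements.
Cyclic subgroups by order — order 1: 1; order 2: 11; order 5: 1; order 10: 1.
Total: 14.

14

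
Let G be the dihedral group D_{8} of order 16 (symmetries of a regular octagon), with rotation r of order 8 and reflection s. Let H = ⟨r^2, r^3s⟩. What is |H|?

|⟨r^2⟩| = 4 and |⟨r^3s⟩| = 2, so |H| is a multiple of lcm(4, 2) = 4 and divides |G| = 16.
Closing under the operation: H = {e, r^2, r^4, r^6, rs, r^3s, r^5s, r^7s}, so |H| = 8.

8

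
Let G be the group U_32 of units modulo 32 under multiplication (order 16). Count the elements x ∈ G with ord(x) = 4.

4

The elements of order 4 are: 7, 9, 23, 25.
That's 4.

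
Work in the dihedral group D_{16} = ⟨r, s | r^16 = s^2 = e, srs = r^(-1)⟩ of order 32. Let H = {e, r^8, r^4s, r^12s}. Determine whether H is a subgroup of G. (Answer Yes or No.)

|H| = 4 divides |G| = 32, consistent with Lagrange.
H contains the identity, every element's inverse is in H, and H is closed under ·: it is a subgroup.

Yes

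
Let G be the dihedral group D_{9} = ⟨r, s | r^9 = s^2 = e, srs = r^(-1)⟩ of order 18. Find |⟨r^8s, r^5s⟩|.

6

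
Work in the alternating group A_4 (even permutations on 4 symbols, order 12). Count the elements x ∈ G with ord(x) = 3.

The elements of order 3 are: (2 3 4), (2 4 3), (1 2 3), (1 2 4), (1 3 2), (1 3 4), (1 4 2), (1 4 3).
That's 8.

8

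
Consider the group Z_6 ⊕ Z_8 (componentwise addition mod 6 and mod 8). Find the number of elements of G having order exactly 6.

An element (a,b) has order lcm(ord(a), ord(b)); count pairs with lcm equal to 6.
Enumerating gives 6 such elements.

6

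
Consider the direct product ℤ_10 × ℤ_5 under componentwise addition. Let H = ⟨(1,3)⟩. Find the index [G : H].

5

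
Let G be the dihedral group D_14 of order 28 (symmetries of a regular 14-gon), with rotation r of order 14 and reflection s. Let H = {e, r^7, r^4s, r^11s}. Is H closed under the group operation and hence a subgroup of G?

|H| = 4 divides |G| = 28, consistent with Lagrange.
H contains the identity, every element's inverse is in H, and H is closed under ·: it is a subgroup.

Yes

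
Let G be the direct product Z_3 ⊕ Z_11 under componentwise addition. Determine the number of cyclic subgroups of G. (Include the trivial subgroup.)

A cyclic subgroup of order d is generated by each of its φ(d) elements of order d, so the cyclic subgroups of order d number (#elements of order d)/φ(d).
Cyclic subgroups by order — order 1: 1; order 3: 1; order 11: 1; order 33: 1.
Total: 4.

4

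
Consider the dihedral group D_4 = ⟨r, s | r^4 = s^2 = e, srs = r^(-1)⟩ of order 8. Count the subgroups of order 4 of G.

|G| = 8 and 4 | 8, so subgroups of order 4 are possible by Lagrange.
The subgroups of order 4 are: {e, r, r^2, r^3}; {e, r^2, s, r^2s}; {e, r^2, rs, r^3s}.
So G has 3 subgroups of order 4.

3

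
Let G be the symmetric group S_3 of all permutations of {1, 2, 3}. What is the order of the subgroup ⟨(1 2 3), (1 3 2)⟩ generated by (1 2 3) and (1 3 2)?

|⟨(1 2 3)⟩| = 3 and |⟨(1 3 2)⟩| = 3, so |H| is a multiple of lcm(3, 3) = 3 and divides |G| = 6.
Closing under the operation: H = {e, (1 2 3), (1 3 2)}, so |H| = 3.

3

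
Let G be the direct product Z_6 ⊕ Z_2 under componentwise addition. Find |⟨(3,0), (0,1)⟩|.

4

|⟨(3,0)⟩| = 2 and |⟨(0,1)⟩| = 2, so |H| is a multiple of lcm(2, 2) = 2 and divides |G| = 12.
Closing under the operation: H = {(0,0), (0,1), (3,0), (3,1)}, so |H| = 4.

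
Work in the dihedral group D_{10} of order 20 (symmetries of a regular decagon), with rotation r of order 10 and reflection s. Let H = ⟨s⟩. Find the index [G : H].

|⟨s⟩| = 2 and |G| = 20.
By Lagrange, [G : H] = |G|/|H| = 20/2 = 10.

10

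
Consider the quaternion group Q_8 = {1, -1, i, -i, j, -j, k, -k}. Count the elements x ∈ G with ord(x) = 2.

1

The elements of order 2 are: -1.
That's 1.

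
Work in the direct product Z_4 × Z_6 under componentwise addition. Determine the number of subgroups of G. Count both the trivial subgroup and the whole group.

16

|G| = 24, so by Lagrange every subgroup order divides 24. Divisors: 1, 2, 3, 4, 6, 8, 12, 24.
Subgroups by order — order 1: 1; order 2: 3; order 3: 1; order 4: 3; order 6: 3; order 8: 1; order 12: 3; order 24: 1.
Total: 1 + 3 + 1 + 3 + 3 + 1 + 3 + 1 = 16.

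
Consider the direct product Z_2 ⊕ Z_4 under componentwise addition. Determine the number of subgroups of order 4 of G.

|G| = 8 and 4 | 8, so subgroups of order 4 are possible by Lagrange.
The subgroups of order 4 are: {(0,0), (0,1), (0,2), (0,3)}; {(0,0), (0,2), (1,0), (1,2)}; {(0,0), (0,2), (1,1), (1,3)}.
So G has 3 subgroups of order 4.

3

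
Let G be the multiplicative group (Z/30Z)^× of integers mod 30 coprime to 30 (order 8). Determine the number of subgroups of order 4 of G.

3

|G| = 8 and 4 | 8, so subgroups of order 4 are possible by Lagrange.
The subgroups of order 4 are: {1, 11, 19, 29}; {1, 7, 13, 19}; {1, 17, 19, 23}.
So G has 3 subgroups of order 4.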